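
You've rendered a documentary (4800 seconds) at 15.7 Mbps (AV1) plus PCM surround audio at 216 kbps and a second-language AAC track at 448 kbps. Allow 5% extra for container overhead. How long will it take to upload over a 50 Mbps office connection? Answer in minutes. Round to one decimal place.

Audio total: 216 + 448 = 664 kbps = 0.664 Mbps.
Total bitrate: 16.364 Mbps.
File: 16.364 Mbps × 4800 s = 78547.2 Mb.
With 5% container overhead: ×1.05. → 82474.6 Mb.
At 50 Mbps: 82474.6 / 50 = 1649.5 s ≈ 27.5 minutes.

27.5 minutes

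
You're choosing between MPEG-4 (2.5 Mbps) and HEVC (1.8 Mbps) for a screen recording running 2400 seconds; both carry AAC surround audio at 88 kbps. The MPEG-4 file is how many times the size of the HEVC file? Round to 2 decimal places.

Audio: 88 kbps = 0.088 Mbps.
MPEG-4: 2.588 Mbps × 2400 s = 6211.2 Mb = 0.723 GiB.
HEVC: 1.888 Mbps × 2400 s = 4531.2 Mb = 0.528 GiB.
Ratio: 0.723 / 0.528 = 1.371.

1.37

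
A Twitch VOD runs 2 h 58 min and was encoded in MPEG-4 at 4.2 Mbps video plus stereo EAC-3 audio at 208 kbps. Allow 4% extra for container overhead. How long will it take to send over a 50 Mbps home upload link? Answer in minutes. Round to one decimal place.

2 h 58 min = 178 min = 10680 s
Audio: 208 kbps = 0.208 Mbps.
Total bitrate: 4.408 Mbps.
File: 4.408 Mbps × 10680 s = 47077.4 Mb.
With 4% container overhead: ×1.04. → 48960.5 Mb.
At 50 Mbps: 48960.5 / 50 = 979.2 s ≈ 16.3 minutes.

16.3 minutes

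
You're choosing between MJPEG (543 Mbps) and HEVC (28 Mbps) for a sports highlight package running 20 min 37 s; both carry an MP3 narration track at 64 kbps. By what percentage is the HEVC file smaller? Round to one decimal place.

94.8%

20 min 37 s = 1237 s
Audio: 64 kbps = 0.064 Mbps.
MJPEG: 543.064 Mbps × 1237 s = 671770.2 Mb = 83.971 GB.
HEVC: 28.064 Mbps × 1237 s = 34715.2 Mb = 4.339 GB.
Reduction: (1 − 4.339/83.971) × 100 = 94.83%.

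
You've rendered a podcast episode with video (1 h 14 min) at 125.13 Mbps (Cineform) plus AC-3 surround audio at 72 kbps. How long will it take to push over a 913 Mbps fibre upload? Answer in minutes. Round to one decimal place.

1 h 14 min = 74 min = 4440 s
Audio: 72 kbps = 0.072 Mbps.
Total bitrate: 125.202 Mbps.
File: 125.202 Mbps × 4440 s = 555896.9 Mb.
At 913 Mbps: 555896.9 / 913 = 608.9 s ≈ 10.1 minutes.

10.1 minutes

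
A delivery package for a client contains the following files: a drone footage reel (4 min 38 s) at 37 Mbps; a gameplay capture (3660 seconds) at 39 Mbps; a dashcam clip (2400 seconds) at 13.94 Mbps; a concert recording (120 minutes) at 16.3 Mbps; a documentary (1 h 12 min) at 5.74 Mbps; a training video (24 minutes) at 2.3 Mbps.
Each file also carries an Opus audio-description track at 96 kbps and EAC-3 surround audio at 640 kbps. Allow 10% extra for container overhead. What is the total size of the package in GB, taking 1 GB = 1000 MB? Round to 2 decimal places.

47.60 GB

Audio total: 96 + 640 = 736 kbps = 0.736 Mbps.
drone footage reel: 37.736 Mbps × 278 s × 1.10 = 11539.7 Mb
gameplay capture: 39.736 Mbps × 3660 s × 1.10 = 159977.1 Mb
dashcam clip: 14.676 Mbps × 2400 s × 1.10 = 38744.6 Mb
concert recording: 17.036 Mbps × 7200 s × 1.10 = 134925.1 Mb
documentary: 6.476 Mbps × 4320 s × 1.10 = 30774.0 Mb
training video: 3.036 Mbps × 1440 s × 1.10 = 4809.0 Mb
Total: 380769.5 Mb = 47596.2 MB.
= 47.60 GB.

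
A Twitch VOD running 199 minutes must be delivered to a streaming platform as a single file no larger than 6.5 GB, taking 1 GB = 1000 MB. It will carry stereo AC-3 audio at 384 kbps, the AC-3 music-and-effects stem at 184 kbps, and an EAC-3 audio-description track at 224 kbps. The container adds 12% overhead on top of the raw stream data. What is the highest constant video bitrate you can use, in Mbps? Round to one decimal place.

3.1 Mbps

Budget: 6.5 GB = 52000.0 Mb.
Stream payload after overhead: 52000.0 / 1.12 = 46428.6 Mb.
199 min = 11940 s
Total bitrate budget: 46428.6 Mb / 11940 s = 3.888 Mbps.
Audio total: 384 + 184 + 224 = 792 kbps = 0.792 Mbps.
Video: 3.888 − 0.792 = 3.096 Mbps.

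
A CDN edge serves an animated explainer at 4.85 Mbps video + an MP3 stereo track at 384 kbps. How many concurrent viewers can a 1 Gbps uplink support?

Audio: 384 kbps = 0.384 Mbps.
Per-viewer media rate: 5.234 Mbps.
1 Gbps = 1,000 Mbps; 1,000 / 5.234 = 191.06 → 191 viewers.

191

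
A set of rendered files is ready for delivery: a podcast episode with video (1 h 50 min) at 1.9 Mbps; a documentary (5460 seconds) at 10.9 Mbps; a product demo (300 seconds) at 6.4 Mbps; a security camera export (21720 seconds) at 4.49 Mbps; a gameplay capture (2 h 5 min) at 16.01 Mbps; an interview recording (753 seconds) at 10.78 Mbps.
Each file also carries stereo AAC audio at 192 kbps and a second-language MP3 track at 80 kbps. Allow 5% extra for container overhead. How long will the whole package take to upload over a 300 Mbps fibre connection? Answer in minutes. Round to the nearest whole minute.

18 minutes

Audio total: 192 + 80 = 272 kbps = 0.272 Mbps.
podcast episode with video: 2.172 Mbps × 6600 s × 1.05 = 15052.0 Mb
documentary: 11.172 Mbps × 5460 s × 1.05 = 64049.1 Mb
product demo: 6.672 Mbps × 300 s × 1.05 = 2101.7 Mb
security camera export: 4.762 Mbps × 21720 s × 1.05 = 108602.2 Mb
gameplay capture: 16.282 Mbps × 7500 s × 1.05 = 128220.8 Mb
interview recording: 11.052 Mbps × 753 s × 1.05 = 8738.3 Mb
Total: 326763.9 Mb = 40845.5 MB.
At 300 Mbps: 326763.9 / 300 = 1089 s ≈ 18.2 minutes.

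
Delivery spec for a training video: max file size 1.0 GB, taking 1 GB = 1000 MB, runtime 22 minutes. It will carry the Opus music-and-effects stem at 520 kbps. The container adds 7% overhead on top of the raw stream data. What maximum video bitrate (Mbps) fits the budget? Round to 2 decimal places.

Budget: 1.0 GB = 8000.0 Mb.
Stream payload after overhead: 8000.0 / 1.07 = 7476.6 Mb.
22 min = 1320 s
Total bitrate budget: 7476.6 Mb / 1320 s = 5.664 Mbps.
Audio: 520 kbps = 0.520 Mbps.
Video: 5.664 − 0.520 = 5.144 Mbps.

5.14 Mbps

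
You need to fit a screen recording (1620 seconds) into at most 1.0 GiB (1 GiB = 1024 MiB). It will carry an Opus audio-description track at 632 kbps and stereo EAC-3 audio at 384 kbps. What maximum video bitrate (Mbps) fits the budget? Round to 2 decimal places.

4.29 Mbps

Budget: 1.0 GiB = 8589.9 Mb.
Total bitrate budget: 8589.9 Mb / 1620 s = 5.302 Mbps.
Audio total: 632 + 384 = 1016 kbps = 1.016 Mbps.
Video: 5.302 − 1.016 = 4.286 Mbps.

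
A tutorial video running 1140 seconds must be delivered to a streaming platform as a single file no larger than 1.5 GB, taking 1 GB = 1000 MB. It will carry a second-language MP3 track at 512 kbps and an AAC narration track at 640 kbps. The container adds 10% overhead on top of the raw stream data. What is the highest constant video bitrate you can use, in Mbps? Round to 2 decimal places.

8.42 Mbps

Budget: 1.5 GB = 12000.0 Mb.
Stream payload after overhead: 12000.0 / 1.10 = 10909.1 Mb.
Total bitrate budget: 10909.1 Mb / 1140 s = 9.569 Mbps.
Audio total: 512 + 640 = 1152 kbps = 1.152 Mbps.
Video: 9.569 − 1.152 = 8.417 Mbps.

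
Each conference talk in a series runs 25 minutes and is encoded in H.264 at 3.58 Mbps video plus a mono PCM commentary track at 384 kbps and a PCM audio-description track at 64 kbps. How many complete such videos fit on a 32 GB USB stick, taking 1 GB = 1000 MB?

25 min = 1500 s
Audio total: 384 + 64 = 448 kbps = 0.448 Mbps.
Total bitrate: 4.028 Mbps.
Per item: 4.028 Mbps × 1500 s = 6,042 Mb = 755.2 MB.
Capacity: 32 GB = 256,000 Mb; 42.37 items → 42 complete.

42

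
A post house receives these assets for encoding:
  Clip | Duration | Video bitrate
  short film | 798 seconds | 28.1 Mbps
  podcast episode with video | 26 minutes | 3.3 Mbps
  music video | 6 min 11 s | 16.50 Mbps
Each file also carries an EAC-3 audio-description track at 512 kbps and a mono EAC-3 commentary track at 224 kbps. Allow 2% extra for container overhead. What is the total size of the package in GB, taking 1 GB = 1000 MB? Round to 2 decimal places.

Audio total: 512 + 224 = 736 kbps = 0.736 Mbps.
short film: 28.836 Mbps × 798 s × 1.02 = 23471.4 Mb
podcast episode with video: 4.036 Mbps × 1560 s × 1.02 = 6422.1 Mb
music video: 17.236 Mbps × 371 s × 1.02 = 6522.4 Mb
Total: 36415.9 Mb = 4552.0 MB.
= 4.552 GB.

4.55 GB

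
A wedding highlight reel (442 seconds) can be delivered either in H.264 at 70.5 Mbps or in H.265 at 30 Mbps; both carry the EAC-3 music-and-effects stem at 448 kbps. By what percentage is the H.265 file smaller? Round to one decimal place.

57.1%

Audio: 448 kbps = 0.448 Mbps.
H.264: 70.948 Mbps × 442 s = 31359.0 Mb = 3.651 GiB.
H.265: 30.448 Mbps × 442 s = 13458.0 Mb = 1.567 GiB.
Reduction: (1 − 1.567/3.651) × 100 = 57.08%.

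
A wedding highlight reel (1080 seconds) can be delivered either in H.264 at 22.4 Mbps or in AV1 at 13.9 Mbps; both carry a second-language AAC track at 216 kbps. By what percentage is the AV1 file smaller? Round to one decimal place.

Audio: 216 kbps = 0.216 Mbps.
H.264: 22.616 Mbps × 1080 s = 24425.3 Mb = 3.053 GB.
AV1: 14.116 Mbps × 1080 s = 15245.3 Mb = 1.906 GB.
Reduction: (1 − 1.906/3.053) × 100 = 37.58%.

37.6%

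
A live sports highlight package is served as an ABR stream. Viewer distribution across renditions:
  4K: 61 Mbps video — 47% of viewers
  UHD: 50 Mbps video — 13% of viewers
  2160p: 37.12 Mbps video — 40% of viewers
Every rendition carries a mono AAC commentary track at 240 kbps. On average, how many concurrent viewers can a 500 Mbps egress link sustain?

9

Audio: 240 kbps = 0.240 Mbps.
Average per-viewer bitrate: 0.47×61.240 + 0.13×50.240 + 0.40×37.360 = 50.258 Mbps.
500 Mbps = 500.0 Mbps; 500.0 / 50.258 = 9.95 → 9.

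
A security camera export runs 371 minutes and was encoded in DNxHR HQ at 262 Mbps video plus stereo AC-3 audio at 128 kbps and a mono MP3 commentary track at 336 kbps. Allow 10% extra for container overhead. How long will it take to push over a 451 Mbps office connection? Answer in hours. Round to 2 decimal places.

3.96 hours

371 min = 22260 s
Audio total: 128 + 336 = 464 kbps = 0.464 Mbps.
Total bitrate: 262.464 Mbps.
File: 262.464 Mbps × 22260 s = 5842448.6 Mb.
With 10% container overhead: ×1.10. → 6426693.5 Mb.
At 451 Mbps: 6426693.5 / 451 = 14249.9 s ≈ 3.96 hours.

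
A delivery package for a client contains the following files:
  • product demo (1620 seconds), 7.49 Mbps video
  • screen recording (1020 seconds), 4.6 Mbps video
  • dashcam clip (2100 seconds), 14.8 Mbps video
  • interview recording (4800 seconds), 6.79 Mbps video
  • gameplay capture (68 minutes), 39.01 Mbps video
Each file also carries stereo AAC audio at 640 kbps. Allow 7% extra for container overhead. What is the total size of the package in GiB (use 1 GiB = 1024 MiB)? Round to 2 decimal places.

Audio: 640 kbps = 0.640 Mbps.
product demo: 8.130 Mbps × 1620 s × 1.07 = 14092.5 Mb
screen recording: 5.240 Mbps × 1020 s × 1.07 = 5718.9 Mb
dashcam clip: 15.440 Mbps × 2100 s × 1.07 = 34693.7 Mb
interview recording: 7.430 Mbps × 4800 s × 1.07 = 38160.5 Mb
gameplay capture: 39.650 Mbps × 4080 s × 1.07 = 173096.0 Mb
Total: 265761.7 Mb = 33220.2 MB.
= 30.94 GiB.

30.94 GiB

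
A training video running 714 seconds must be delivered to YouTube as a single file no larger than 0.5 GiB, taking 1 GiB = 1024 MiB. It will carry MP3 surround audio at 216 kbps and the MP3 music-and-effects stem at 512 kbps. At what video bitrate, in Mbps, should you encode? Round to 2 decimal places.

5.29 Mbps

Budget: 0.5 GiB = 4295.0 Mb.
Total bitrate budget: 4295.0 Mb / 714 s = 6.015 Mbps.
Audio total: 216 + 512 = 728 kbps = 0.728 Mbps.
Video: 6.015 − 0.728 = 5.287 Mbps.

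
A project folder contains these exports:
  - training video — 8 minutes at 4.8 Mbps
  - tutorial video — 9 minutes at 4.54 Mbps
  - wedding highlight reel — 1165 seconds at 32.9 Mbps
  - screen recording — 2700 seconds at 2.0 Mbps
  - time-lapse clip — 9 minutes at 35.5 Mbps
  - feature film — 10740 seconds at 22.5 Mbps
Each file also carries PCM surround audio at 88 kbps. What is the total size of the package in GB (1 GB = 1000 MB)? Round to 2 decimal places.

38.84 GB

Audio: 88 kbps = 0.088 Mbps.
training video: 4.888 Mbps × 480 s = 2346.2 Mb
tutorial video: 4.628 Mbps × 540 s = 2499.1 Mb
wedding highlight reel: 32.988 Mbps × 1165 s = 38431.0 Mb
screen recording: 2.088 Mbps × 2700 s = 5637.6 Mb
time-lapse clip: 35.588 Mbps × 540 s = 19217.5 Mb
feature film: 22.588 Mbps × 10740 s = 242595.1 Mb
Total: 310726.6 Mb = 38840.8 MB.
= 38.84 GB.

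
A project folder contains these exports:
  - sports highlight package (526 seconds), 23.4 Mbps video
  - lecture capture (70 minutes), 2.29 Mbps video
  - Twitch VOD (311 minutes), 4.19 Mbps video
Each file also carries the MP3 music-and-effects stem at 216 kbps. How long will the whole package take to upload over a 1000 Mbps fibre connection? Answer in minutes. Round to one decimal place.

1.8 minutes

Audio: 216 kbps = 0.216 Mbps.
sports highlight package: 23.616 Mbps × 526 s = 12422.0 Mb
lecture capture: 2.506 Mbps × 4200 s = 10525.2 Mb
Twitch VOD: 4.406 Mbps × 18660 s = 82216.0 Mb
Total: 105163.2 Mb = 13145.4 MB.
At 1000 Mbps: 105163.2 / 1000 = 105 s ≈ 1.75 minutes.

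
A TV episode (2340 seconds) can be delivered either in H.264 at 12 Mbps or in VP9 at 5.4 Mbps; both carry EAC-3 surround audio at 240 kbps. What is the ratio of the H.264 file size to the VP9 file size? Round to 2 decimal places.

2.17

Audio: 240 kbps = 0.240 Mbps.
H.264: 12.240 Mbps × 2340 s = 28641.6 Mb = 3.334 GiB.
VP9: 5.640 Mbps × 2340 s = 13197.6 Mb = 1.536 GiB.
Ratio: 3.334 / 1.536 = 2.170.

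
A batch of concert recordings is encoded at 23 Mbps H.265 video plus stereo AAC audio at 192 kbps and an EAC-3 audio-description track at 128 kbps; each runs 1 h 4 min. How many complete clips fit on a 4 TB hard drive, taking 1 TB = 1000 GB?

1 h 4 min = 64 min = 3840 s
Audio total: 192 + 128 = 320 kbps = 0.320 Mbps.
Total bitrate: 23.320 Mbps.
Per item: 23.320 Mbps × 3840 s = 89,549 Mb = 11,194 MB.
Capacity: 4 TB = 32,000,000 Mb; 357.35 items → 357 complete.

357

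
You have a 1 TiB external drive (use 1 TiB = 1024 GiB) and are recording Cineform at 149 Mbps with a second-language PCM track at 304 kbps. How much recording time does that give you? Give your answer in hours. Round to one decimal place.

Audio: 304 kbps = 0.304 Mbps.
Total bitrate: 149 + 0.304 = 149.304 Mbps.
Capacity: 1 TiB = 8,796,093 Mb.
Recording time: 8,796,093 / 149.304 = 58,914 s ≈ 16.4 hours.

16.4 hours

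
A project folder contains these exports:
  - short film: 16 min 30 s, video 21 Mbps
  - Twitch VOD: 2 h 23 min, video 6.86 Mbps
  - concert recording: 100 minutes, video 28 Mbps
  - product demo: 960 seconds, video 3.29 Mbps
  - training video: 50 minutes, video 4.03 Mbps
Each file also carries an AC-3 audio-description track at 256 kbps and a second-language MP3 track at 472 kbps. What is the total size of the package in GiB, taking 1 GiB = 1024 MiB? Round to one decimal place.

32.3 GiB

Audio total: 256 + 472 = 728 kbps = 0.728 Mbps.
short film: 21.728 Mbps × 990 s = 21510.7 Mb
Twitch VOD: 7.588 Mbps × 8580 s = 65105.0 Mb
concert recording: 28.728 Mbps × 6000 s = 172368.0 Mb
product demo: 4.018 Mbps × 960 s = 3857.3 Mb
training video: 4.758 Mbps × 3000 s = 14274.0 Mb
Total: 277115.0 Mb = 34639.4 MB.
= 32.26 GiB.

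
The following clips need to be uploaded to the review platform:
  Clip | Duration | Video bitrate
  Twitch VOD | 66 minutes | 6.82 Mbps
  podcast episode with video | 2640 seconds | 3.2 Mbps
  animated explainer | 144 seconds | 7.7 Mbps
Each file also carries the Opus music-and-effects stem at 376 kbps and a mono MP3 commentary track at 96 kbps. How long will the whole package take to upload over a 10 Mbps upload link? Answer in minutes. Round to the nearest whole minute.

66 minutes

Audio total: 376 + 96 = 472 kbps = 0.472 Mbps.
Twitch VOD: 7.292 Mbps × 3960 s = 28876.3 Mb
podcast episode with video: 3.672 Mbps × 2640 s = 9694.1 Mb
animated explainer: 8.172 Mbps × 144 s = 1176.8 Mb
Total: 39747.2 Mb = 4968.4 MB.
At 10 Mbps: 39747.2 / 10 = 3975 s ≈ 66.2 minutes.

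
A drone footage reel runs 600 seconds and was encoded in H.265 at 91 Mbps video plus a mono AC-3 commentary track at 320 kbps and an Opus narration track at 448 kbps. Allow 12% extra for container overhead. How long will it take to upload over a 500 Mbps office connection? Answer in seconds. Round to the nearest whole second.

123 seconds

Audio total: 320 + 448 = 768 kbps = 0.768 Mbps.
Total bitrate: 91.768 Mbps.
File: 91.768 Mbps × 600 s = 55060.8 Mb.
With 12% container overhead: ×1.12. → 61668.1 Mb.
At 500 Mbps: 61668.1 / 500 = 123.3 s ≈ 123 seconds.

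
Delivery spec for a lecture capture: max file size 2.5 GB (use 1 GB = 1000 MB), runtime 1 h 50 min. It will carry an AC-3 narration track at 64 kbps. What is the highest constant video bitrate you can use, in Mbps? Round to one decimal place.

3.0 Mbps

Budget: 2.5 GB = 20000.0 Mb.
1 h 50 min = 110 min = 6600 s
Total bitrate budget: 20000.0 Mb / 6600 s = 3.030 Mbps.
Audio: 64 kbps = 0.064 Mbps.
Video: 3.030 − 0.064 = 2.966 Mbps.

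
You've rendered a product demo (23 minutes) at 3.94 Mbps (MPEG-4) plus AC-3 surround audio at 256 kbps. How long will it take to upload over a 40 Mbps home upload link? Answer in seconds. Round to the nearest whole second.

23 min = 1380 s
Audio: 256 kbps = 0.256 Mbps.
Total bitrate: 4.196 Mbps.
File: 4.196 Mbps × 1380 s = 5790.5 Mb.
At 40 Mbps: 5790.5 / 40 = 144.8 s ≈ 145 seconds.

145 seconds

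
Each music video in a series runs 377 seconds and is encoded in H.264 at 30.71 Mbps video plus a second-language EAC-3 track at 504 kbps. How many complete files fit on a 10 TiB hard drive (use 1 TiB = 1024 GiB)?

7474

Audio: 504 kbps = 0.504 Mbps.
Total bitrate: 31.214 Mbps.
Per item: 31.214 Mbps × 377 s = 11,768 Mb = 1,471 MB.
Capacity: 10 TiB = 87,960,930 Mb; 7474.79 items → 7474 complete.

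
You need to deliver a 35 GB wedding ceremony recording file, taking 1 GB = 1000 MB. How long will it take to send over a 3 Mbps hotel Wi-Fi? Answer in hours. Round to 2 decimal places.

File: 35 GB = 280000.0 Mb.
At 3 Mbps: 280000.0 / 3 = 93333.3 s ≈ 25.9 hours.

25.93 hours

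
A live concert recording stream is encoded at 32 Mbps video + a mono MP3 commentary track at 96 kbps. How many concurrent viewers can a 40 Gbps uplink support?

1246

Audio: 96 kbps = 0.096 Mbps.
Per-viewer media rate: 32.096 Mbps.
40 Gbps = 40,000 Mbps; 40,000 / 32.096 = 1246.26 → 1246 viewers.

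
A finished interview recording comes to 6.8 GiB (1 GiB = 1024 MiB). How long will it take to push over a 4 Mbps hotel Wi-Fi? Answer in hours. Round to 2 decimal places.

File: 6.8 GiB = 58411.6 Mb.
At 4 Mbps: 58411.6 / 4 = 14602.9 s ≈ 4.06 hours.

4.06 hours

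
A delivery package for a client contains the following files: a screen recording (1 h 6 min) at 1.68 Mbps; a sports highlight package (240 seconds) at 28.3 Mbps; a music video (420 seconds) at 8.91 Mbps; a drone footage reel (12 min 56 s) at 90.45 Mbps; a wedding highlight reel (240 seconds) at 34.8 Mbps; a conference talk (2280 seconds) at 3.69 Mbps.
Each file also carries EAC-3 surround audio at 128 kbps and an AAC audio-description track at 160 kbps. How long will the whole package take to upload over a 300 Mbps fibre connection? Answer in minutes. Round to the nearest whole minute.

Audio total: 128 + 160 = 288 kbps = 0.288 Mbps.
screen recording: 1.968 Mbps × 3960 s = 7793.3 Mb
sports highlight package: 28.588 Mbps × 240 s = 6861.1 Mb
music video: 9.198 Mbps × 420 s = 3863.2 Mb
drone footage reel: 90.738 Mbps × 776 s = 70412.7 Mb
wedding highlight reel: 35.088 Mbps × 240 s = 8421.1 Mb
conference talk: 3.978 Mbps × 2280 s = 9069.8 Mb
Total: 106421.2 Mb = 13302.7 MB.
At 300 Mbps: 106421.2 / 300 = 355 s ≈ 5.91 minutes.

6 minutes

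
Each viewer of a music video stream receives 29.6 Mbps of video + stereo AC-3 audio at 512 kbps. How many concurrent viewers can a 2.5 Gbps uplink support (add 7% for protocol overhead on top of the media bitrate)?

77

Audio: 512 kbps = 0.512 Mbps.
Per-viewer media rate: 30.112 Mbps.
On the wire with 7% overhead: 32.220 Mbps.
2.5 Gbps = 2,500 Mbps; 2,500 / 32.220 = 77.59 → 77 viewers.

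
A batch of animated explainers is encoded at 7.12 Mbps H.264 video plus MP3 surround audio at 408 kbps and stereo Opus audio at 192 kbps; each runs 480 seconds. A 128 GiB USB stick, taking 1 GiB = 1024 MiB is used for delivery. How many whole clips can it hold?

Audio total: 408 + 192 = 600 kbps = 0.600 Mbps.
Total bitrate: 7.720 Mbps.
Per item: 7.720 Mbps × 480 s = 3,706 Mb = 463.2 MB.
Capacity: 128 GiB = 1,099,512 Mb; 296.72 items → 296 complete.

296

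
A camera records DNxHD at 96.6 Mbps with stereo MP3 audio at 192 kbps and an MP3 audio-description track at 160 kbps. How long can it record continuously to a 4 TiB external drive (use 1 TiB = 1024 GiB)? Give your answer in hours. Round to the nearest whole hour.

Audio total: 192 + 160 = 352 kbps = 0.352 Mbps.
Total bitrate: 96.6 + 0.352 = 96.952 Mbps.
Capacity: 4 TiB = 35,184,372 Mb.
Recording time: 35,184,372 / 96.952 = 362,905 s ≈ 101 hours.

101 hours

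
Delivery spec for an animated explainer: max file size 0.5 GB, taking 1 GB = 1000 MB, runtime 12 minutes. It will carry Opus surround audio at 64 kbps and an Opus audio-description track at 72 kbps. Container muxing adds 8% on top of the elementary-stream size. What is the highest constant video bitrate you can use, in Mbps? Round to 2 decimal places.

Budget: 0.5 GB = 4000.0 Mb.
Stream payload after overhead: 4000.0 / 1.08 = 3703.7 Mb.
12 min = 720 s
Total bitrate budget: 3703.7 Mb / 720 s = 5.144 Mbps.
Audio total: 64 + 72 = 136 kbps = 0.136 Mbps.
Video: 5.144 − 0.136 = 5.008 Mbps.

5.01 Mbps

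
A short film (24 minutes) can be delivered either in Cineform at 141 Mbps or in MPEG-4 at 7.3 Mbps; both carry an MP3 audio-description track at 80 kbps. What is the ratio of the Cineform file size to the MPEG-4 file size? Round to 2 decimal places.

24 min = 1440 s
Audio: 80 kbps = 0.080 Mbps.
Cineform: 141.080 Mbps × 1440 s = 203155.2 Mb = 25.394 GB.
MPEG-4: 7.380 Mbps × 1440 s = 10627.2 Mb = 1.328 GB.
Ratio: 25.394 / 1.328 = 19.117.

19.12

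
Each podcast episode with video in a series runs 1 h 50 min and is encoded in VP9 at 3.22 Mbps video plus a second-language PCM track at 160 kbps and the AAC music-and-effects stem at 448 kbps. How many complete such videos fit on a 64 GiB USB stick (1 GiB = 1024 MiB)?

1 h 50 min = 110 min = 6600 s
Audio total: 160 + 448 = 608 kbps = 0.608 Mbps.
Total bitrate: 3.828 Mbps.
Per item: 3.828 Mbps × 6600 s = 25,265 Mb = 3,158 MB.
Capacity: 64 GiB = 549,756 Mb; 21.76 items → 21 complete.

21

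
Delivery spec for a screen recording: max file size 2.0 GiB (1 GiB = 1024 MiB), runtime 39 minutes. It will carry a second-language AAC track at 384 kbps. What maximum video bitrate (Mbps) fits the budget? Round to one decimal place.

Budget: 2.0 GiB = 17179.9 Mb.
39 min = 2340 s
Total bitrate budget: 17179.9 Mb / 2340 s = 7.342 Mbps.
Audio: 384 kbps = 0.384 Mbps.
Video: 7.342 − 0.384 = 6.958 Mbps.

7.0 Mbps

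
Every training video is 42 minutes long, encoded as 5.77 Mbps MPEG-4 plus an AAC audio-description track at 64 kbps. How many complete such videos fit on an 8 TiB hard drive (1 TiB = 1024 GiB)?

42 min = 2520 s
Audio: 64 kbps = 0.064 Mbps.
Total bitrate: 5.834 Mbps.
Per item: 5.834 Mbps × 2520 s = 14,702 Mb = 1,838 MB.
Capacity: 8 TiB = 70,368,744 Mb; 4786.44 items → 4786 complete.

4786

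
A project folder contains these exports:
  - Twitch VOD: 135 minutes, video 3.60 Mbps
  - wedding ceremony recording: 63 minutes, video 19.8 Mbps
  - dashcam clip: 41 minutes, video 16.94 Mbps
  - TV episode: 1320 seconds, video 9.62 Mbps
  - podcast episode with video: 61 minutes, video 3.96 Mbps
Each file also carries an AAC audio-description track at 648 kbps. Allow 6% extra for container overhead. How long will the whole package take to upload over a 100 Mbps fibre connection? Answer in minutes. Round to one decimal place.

32.8 minutes

Audio: 648 kbps = 0.648 Mbps.
Twitch VOD: 4.248 Mbps × 8100 s × 1.06 = 36473.3 Mb
wedding ceremony recording: 20.448 Mbps × 3780 s × 1.06 = 81931.0 Mb
dashcam clip: 17.588 Mbps × 2460 s × 1.06 = 45862.5 Mb
TV episode: 10.268 Mbps × 1320 s × 1.06 = 14367.0 Mb
podcast episode with video: 4.608 Mbps × 3660 s × 1.06 = 17877.2 Mb
Total: 196511.0 Mb = 24563.9 MB.
At 100 Mbps: 196511.0 / 100 = 1965 s ≈ 32.8 minutes.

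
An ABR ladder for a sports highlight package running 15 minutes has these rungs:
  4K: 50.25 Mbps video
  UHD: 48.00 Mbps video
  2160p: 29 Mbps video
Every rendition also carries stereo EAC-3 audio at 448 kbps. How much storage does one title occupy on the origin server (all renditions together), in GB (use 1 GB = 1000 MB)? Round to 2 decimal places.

14.47 GB

15 min = 900 s
Audio: 448 kbps = 0.448 Mbps.
Sum of rendition bitrates: (50.25+0.448) + (48.00+0.448) + (29+0.448) = 128.594 Mbps.
× 900 s = 115,735 Mb = 14,467 MB = 14.47 GB.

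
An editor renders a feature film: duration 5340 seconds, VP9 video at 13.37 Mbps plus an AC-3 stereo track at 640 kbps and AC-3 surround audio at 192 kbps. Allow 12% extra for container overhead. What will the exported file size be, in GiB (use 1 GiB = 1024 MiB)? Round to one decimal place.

9.9 GiB

Audio total: 640 + 192 = 832 kbps = 0.832 Mbps.
Total bitrate: 13.37 + 0.832 = 14.202 Mbps.
Stream data: 14.202 Mbps × 5340 s = 75838.7 Mb.
With 12% container overhead: ×1.12.
84,939 Mb = 10,617,415,200 bytes ÷ 1,073,741,824 = 9.888 GiB.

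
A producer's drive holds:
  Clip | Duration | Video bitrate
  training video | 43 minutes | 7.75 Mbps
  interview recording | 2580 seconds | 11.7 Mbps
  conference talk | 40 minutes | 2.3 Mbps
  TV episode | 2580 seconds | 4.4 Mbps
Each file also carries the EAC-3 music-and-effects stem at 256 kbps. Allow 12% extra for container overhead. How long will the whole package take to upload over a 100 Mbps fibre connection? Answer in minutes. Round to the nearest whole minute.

13 minutes

Audio: 256 kbps = 0.256 Mbps.
training video: 8.006 Mbps × 2580 s × 1.12 = 23134.1 Mb
interview recording: 11.956 Mbps × 2580 s × 1.12 = 34548.1 Mb
conference talk: 2.556 Mbps × 2400 s × 1.12 = 6870.5 Mb
TV episode: 4.656 Mbps × 2580 s × 1.12 = 13454.0 Mb
Total: 78006.7 Mb = 9750.8 MB.
At 100 Mbps: 78006.7 / 100 = 780 s ≈ 13 minutes.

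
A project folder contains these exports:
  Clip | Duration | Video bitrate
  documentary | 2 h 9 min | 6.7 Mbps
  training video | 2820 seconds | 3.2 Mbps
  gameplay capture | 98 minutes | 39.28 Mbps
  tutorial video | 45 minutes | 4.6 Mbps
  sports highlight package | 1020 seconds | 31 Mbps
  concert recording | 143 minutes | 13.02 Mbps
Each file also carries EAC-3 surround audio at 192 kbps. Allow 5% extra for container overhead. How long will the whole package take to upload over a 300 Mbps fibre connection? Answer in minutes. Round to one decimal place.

26.4 minutes

Audio: 192 kbps = 0.192 Mbps.
documentary: 6.892 Mbps × 7740 s × 1.05 = 56011.3 Mb
training video: 3.392 Mbps × 2820 s × 1.05 = 10043.7 Mb
gameplay capture: 39.472 Mbps × 5880 s × 1.05 = 243700.1 Mb
tutorial video: 4.792 Mbps × 2700 s × 1.05 = 13585.3 Mb
sports highlight package: 31.192 Mbps × 1020 s × 1.05 = 33406.6 Mb
concert recording: 13.212 Mbps × 8580 s × 1.05 = 119026.9 Mb
Total: 475774.0 Mb = 59471.7 MB.
At 300 Mbps: 475774.0 / 300 = 1586 s ≈ 26.4 minutes.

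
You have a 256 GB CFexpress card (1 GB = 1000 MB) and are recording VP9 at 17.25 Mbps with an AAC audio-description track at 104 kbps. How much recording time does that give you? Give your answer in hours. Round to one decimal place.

32.8 hours

Audio: 104 kbps = 0.104 Mbps.
Total bitrate: 17.25 + 0.104 = 17.354 Mbps.
Capacity: 256 GB = 2,048,000 Mb.
Recording time: 2,048,000 / 17.354 = 118,013 s ≈ 32.8 hours.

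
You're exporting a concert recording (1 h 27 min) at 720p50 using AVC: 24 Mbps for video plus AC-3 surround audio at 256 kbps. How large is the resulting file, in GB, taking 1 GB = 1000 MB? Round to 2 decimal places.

1 h 27 min = 87 min = 5220 s
Audio: 256 kbps = 0.256 Mbps.
Total bitrate: 24 + 0.256 = 24.256 Mbps.
Stream data: 24.256 Mbps × 5220 s = 126616.3 Mb.
126,616 Mb ÷ 8 = 15,827 MB → 15.83 GB.

15.83 GB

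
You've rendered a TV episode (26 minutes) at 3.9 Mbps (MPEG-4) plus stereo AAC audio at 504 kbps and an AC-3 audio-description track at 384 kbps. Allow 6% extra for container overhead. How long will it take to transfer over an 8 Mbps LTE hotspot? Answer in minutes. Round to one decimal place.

26 min = 1560 s
Audio total: 504 + 384 = 888 kbps = 0.888 Mbps.
Total bitrate: 4.788 Mbps.
File: 4.788 Mbps × 1560 s = 7469.3 Mb.
With 6% container overhead: ×1.06. → 7917.4 Mb.
At 8 Mbps: 7917.4 / 8 = 989.7 s ≈ 16.5 minutes.

16.5 minutes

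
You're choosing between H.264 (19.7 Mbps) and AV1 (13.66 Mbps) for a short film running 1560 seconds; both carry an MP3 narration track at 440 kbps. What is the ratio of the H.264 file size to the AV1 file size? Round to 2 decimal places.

1.43

Audio: 440 kbps = 0.440 Mbps.
H.264: 20.140 Mbps × 1560 s = 31418.4 Mb = 3.927 GB.
AV1: 14.100 Mbps × 1560 s = 21996.0 Mb = 2.749 GB.
Ratio: 3.927 / 2.749 = 1.428.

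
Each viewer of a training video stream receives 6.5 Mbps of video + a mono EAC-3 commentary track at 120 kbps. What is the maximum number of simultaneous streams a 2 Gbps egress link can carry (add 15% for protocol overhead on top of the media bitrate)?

Audio: 120 kbps = 0.120 Mbps.
Per-viewer media rate: 6.620 Mbps.
On the wire with 15% overhead: 7.613 Mbps.
2 Gbps = 2,000 Mbps; 2,000 / 7.613 = 262.71 → 262 viewers.

262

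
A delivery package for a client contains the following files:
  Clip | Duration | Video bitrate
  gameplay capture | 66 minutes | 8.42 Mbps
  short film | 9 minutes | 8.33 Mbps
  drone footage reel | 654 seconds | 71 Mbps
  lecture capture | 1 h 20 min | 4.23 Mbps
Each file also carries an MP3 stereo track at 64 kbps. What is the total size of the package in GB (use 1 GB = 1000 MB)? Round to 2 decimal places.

Audio: 64 kbps = 0.064 Mbps.
gameplay capture: 8.484 Mbps × 3960 s = 33596.6 Mb
short film: 8.394 Mbps × 540 s = 4532.8 Mb
drone footage reel: 71.064 Mbps × 654 s = 46475.9 Mb
lecture capture: 4.294 Mbps × 4800 s = 20611.2 Mb
Total: 105216.5 Mb = 13152.1 MB.
= 13.15 GB.

13.15 GB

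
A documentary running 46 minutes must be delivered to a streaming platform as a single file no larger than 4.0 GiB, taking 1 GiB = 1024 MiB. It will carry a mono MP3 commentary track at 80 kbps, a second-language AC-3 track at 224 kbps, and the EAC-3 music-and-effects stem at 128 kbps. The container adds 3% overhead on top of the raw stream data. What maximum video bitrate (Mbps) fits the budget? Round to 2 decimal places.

Budget: 4.0 GiB = 34359.7 Mb.
Stream payload after overhead: 34359.7 / 1.03 = 33359.0 Mb.
46 min = 2760 s
Total bitrate budget: 33359.0 Mb / 2760 s = 12.087 Mbps.
Audio total: 80 + 224 + 128 = 432 kbps = 0.432 Mbps.
Video: 12.087 − 0.432 = 11.655 Mbps.

11.65 Mbps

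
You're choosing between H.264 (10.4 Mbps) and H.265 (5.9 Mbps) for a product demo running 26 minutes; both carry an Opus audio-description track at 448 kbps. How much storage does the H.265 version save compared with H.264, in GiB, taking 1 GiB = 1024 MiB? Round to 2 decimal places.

0.82 GiB

26 min = 1560 s
Audio: 448 kbps = 0.448 Mbps.
H.264: 10.848 Mbps × 1560 s = 16922.9 Mb = 1.970 GiB.
H.265: 6.348 Mbps × 1560 s = 9902.9 Mb = 1.153 GiB.
Saving: 1.970 − 1.153 = 0.817 GiB.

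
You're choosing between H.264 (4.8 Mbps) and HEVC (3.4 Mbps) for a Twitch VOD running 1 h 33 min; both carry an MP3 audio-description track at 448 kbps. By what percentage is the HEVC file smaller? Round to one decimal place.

26.7%

1 h 33 min = 93 min = 5580 s
Audio: 448 kbps = 0.448 Mbps.
H.264: 5.248 Mbps × 5580 s = 29283.8 Mb = 3.660 GB.
HEVC: 3.848 Mbps × 5580 s = 21471.8 Mb = 2.684 GB.
Reduction: (1 − 2.684/3.660) × 100 = 26.68%.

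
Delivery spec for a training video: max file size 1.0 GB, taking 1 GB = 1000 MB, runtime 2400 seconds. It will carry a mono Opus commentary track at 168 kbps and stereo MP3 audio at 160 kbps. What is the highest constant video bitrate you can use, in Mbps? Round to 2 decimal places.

3.01 Mbps

Budget: 1.0 GB = 8000.0 Mb.
Total bitrate budget: 8000.0 Mb / 2400 s = 3.333 Mbps.
Audio total: 168 + 160 = 328 kbps = 0.328 Mbps.
Video: 3.333 − 0.328 = 3.005 Mbps.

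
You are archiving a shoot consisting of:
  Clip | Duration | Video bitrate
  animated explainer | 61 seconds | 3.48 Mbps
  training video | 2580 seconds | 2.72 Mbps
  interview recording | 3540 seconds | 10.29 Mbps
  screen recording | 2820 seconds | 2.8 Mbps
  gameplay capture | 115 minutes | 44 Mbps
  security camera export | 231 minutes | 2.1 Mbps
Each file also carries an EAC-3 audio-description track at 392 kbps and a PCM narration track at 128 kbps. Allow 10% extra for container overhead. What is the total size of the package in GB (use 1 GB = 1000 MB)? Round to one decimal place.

55.0 GB

Audio total: 392 + 128 = 520 kbps = 0.520 Mbps.
animated explainer: 4.000 Mbps × 61 s × 1.10 = 268.4 Mb
training video: 3.240 Mbps × 2580 s × 1.10 = 9195.1 Mb
interview recording: 10.810 Mbps × 3540 s × 1.10 = 42094.1 Mb
screen recording: 3.320 Mbps × 2820 s × 1.10 = 10298.6 Mb
gameplay capture: 44.520 Mbps × 6900 s × 1.10 = 337906.8 Mb
security camera export: 2.620 Mbps × 13860 s × 1.10 = 39944.5 Mb
Total: 439707.6 Mb = 54963.5 MB.
= 54.96 GB.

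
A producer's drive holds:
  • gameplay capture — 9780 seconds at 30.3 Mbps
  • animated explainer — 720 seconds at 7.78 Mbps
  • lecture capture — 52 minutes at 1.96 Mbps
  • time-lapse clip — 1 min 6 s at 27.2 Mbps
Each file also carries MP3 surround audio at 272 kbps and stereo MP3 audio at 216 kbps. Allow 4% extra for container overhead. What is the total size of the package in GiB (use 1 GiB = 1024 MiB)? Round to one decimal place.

Audio total: 272 + 216 = 488 kbps = 0.488 Mbps.
gameplay capture: 30.788 Mbps × 9780 s × 1.04 = 313150.9 Mb
animated explainer: 8.268 Mbps × 720 s × 1.04 = 6191.1 Mb
lecture capture: 2.448 Mbps × 3120 s × 1.04 = 7943.3 Mb
time-lapse clip: 27.688 Mbps × 66 s × 1.04 = 1900.5 Mb
Total: 329185.8 Mb = 41148.2 MB.
= 38.32 GiB.

38.3 GiB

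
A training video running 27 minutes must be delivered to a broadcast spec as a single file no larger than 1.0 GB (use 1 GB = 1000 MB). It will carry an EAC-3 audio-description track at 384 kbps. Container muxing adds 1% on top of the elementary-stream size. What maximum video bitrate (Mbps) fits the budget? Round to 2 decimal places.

Budget: 1.0 GB = 8000.0 Mb.
Stream payload after overhead: 8000.0 / 1.01 = 7920.8 Mb.
27 min = 1620 s
Total bitrate budget: 7920.8 Mb / 1620 s = 4.889 Mbps.
Audio: 384 kbps = 0.384 Mbps.
Video: 4.889 − 0.384 = 4.505 Mbps.

4.51 Mbps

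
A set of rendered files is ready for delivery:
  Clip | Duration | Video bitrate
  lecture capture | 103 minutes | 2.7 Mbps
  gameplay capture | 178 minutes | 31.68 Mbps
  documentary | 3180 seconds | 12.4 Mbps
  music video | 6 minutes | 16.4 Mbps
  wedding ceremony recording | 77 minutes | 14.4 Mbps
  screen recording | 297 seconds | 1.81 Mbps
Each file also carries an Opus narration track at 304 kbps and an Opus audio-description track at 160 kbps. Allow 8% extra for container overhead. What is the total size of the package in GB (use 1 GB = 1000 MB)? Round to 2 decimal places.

64.69 GB

Audio total: 304 + 160 = 464 kbps = 0.464 Mbps.
lecture capture: 3.164 Mbps × 6180 s × 1.08 = 21117.8 Mb
gameplay capture: 32.144 Mbps × 10680 s × 1.08 = 370761.8 Mb
documentary: 12.864 Mbps × 3180 s × 1.08 = 44180.1 Mb
music video: 16.864 Mbps × 360 s × 1.08 = 6556.7 Mb
wedding ceremony recording: 14.864 Mbps × 4620 s × 1.08 = 74165.4 Mb
screen recording: 2.274 Mbps × 297 s × 1.08 = 729.4 Mb
Total: 517511.2 Mb = 64688.9 MB.
= 64.69 GB.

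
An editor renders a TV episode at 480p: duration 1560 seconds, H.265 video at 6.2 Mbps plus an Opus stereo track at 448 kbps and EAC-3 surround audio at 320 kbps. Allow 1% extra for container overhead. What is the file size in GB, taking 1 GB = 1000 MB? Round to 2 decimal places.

1.37 GB

Audio total: 448 + 320 = 768 kbps = 0.768 Mbps.
Total bitrate: 6.2 + 0.768 = 6.968 Mbps.
Stream data: 6.968 Mbps × 1560 s = 10870.1 Mb.
With 1% container overhead: ×1.01.
10,979 Mb ÷ 8 = 1,372 MB → 1.372 GB.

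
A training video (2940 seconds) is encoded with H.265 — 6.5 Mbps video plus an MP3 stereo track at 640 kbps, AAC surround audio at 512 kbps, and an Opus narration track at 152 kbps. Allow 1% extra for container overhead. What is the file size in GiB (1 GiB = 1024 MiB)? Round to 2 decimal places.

2.70 GiB

Audio total: 640 + 512 + 152 = 1304 kbps = 1.304 Mbps.
Total bitrate: 6.5 + 1.304 = 7.804 Mbps.
Stream data: 7.804 Mbps × 2940 s = 22943.8 Mb.
With 1% container overhead: ×1.01.
23,173 Mb = 2,896,649,700 bytes ÷ 1,073,741,824 = 2.698 GiB.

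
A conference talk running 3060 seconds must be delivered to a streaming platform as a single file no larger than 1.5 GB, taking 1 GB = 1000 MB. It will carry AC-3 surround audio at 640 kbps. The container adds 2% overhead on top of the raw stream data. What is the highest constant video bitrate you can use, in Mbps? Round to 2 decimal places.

3.20 Mbps

Budget: 1.5 GB = 12000.0 Mb.
Stream payload after overhead: 12000.0 / 1.02 = 11764.7 Mb.
Total bitrate budget: 11764.7 Mb / 3060 s = 3.845 Mbps.
Audio: 640 kbps = 0.640 Mbps.
Video: 3.845 − 0.640 = 3.205 Mbps.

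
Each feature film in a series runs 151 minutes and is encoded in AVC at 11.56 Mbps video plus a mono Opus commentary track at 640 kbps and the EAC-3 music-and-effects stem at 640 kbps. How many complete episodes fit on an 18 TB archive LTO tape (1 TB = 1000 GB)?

151 min = 9060 s
Audio total: 640 + 640 = 1280 kbps = 1.280 Mbps.
Total bitrate: 12.840 Mbps.
Per item: 12.840 Mbps × 9060 s = 116,330 Mb = 14,541 MB.
Capacity: 18 TB = 144,000,000 Mb; 1237.85 items → 1237 complete.

1237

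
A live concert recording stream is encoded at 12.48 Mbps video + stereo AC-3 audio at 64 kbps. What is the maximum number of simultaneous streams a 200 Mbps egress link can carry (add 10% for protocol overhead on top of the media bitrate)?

Audio: 64 kbps = 0.064 Mbps.
Per-viewer media rate: 12.544 Mbps.
On the wire with 10% overhead: 13.798 Mbps.
200 Mbps = 200.0 Mbps; 200.0 / 13.798 = 14.49 → 14 viewers.

14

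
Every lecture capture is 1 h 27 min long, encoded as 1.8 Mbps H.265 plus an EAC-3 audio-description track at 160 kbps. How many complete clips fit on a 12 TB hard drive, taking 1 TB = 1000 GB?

9383

1 h 27 min = 87 min = 5220 s
Audio: 160 kbps = 0.160 Mbps.
Total bitrate: 1.960 Mbps.
Per item: 1.960 Mbps × 5220 s = 10,231 Mb = 1,279 MB.
Capacity: 12 TB = 96,000,000 Mb; 9383.06 items → 9383 complete.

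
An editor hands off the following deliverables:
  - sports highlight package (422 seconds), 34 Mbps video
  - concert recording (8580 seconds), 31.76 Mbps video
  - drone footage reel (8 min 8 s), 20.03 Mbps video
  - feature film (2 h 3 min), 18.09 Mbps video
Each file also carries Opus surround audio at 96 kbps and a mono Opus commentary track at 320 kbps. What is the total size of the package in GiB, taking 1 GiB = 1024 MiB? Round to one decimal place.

50.9 GiB

Audio total: 96 + 320 = 416 kbps = 0.416 Mbps.
sports highlight package: 34.416 Mbps × 422 s = 14523.6 Mb
concert recording: 32.176 Mbps × 8580 s = 276070.1 Mb
drone footage reel: 20.446 Mbps × 488 s = 9977.6 Mb
feature film: 18.506 Mbps × 7380 s = 136574.3 Mb
Total: 437145.6 Mb = 54643.2 MB.
= 50.89 GiB.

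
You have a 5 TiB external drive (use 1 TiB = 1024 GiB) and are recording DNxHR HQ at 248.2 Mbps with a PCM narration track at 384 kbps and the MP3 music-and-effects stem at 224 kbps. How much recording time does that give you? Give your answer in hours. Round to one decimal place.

Audio total: 384 + 224 = 608 kbps = 0.608 Mbps.
Total bitrate: 248.2 + 0.608 = 248.808 Mbps.
Capacity: 5 TiB = 43,980,465 Mb.
Recording time: 43,980,465 / 248.808 = 176,765 s ≈ 49.1 hours.

49.1 hours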